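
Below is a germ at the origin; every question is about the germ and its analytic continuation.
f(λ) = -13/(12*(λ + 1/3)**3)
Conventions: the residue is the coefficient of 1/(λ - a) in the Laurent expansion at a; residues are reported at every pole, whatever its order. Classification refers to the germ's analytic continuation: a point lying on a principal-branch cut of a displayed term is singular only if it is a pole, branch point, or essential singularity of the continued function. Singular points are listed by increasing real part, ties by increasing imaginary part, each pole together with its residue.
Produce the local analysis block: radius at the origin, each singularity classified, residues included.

Radius of convergence at 0: 1/3.
At -1/3: a pole of order 3; residue 0.

Denominator factor (λ + 1/3)^3: pole of order 3 at -1/3, modulus 1/3.
The radius of convergence is the smallest modulus among the singular points: 1/3.
At the order-3 pole -1/3 set g(λ) = (λ - (-1/3))^3*f(λ) = -13/12.
Order-3 pole: residue = g''(a)/2; g''(-1/3) = 0, so the residue is 0.


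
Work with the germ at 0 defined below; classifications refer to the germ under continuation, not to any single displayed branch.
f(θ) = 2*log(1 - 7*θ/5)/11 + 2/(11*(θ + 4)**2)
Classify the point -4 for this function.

The denominator factor θ + 4 vanishes at -4 and appears to the power 2; the numerator there equals 2/11, nonzero, and no other factor vanishes.
The branch terms are analytic at this point.
Hence a pole whose order is the multiplicity, 2.

The point is a pole of order 2.


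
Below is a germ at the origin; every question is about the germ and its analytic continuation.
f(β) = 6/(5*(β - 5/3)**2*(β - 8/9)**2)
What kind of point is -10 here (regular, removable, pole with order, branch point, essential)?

The point is a regular point.

Denominator factors: β - 8/9 = -98/9 at β = -10; β - 5/3 = -35/3 at β = -10 — none vanishes.
So the germ continues analytically to -10.


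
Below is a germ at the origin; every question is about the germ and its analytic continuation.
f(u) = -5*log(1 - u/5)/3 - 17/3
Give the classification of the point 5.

The term (-5/3)*log(1 - u/(5)) has argument 1 - 5/(5) = 0 at 5: a logarithmic (infinitely-sheeted) branch point; the remaining terms are analytic or single-valued there.

The point is a logarithmic branch point.


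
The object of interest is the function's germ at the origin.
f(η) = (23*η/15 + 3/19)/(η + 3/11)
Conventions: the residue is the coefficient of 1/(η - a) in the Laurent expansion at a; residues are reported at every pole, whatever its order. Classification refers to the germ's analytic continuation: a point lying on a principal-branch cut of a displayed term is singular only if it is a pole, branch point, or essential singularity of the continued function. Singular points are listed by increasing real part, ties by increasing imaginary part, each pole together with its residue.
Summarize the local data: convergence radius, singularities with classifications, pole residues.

Denominator factor (η + 3/11): pole of order 1 at -3/11, modulus 3/11.
The radius of convergence is the smallest modulus among the singular points: 3/11.
At the order-1 pole -3/11 set g(η) = (η - (-3/11))*f(η) = 23*η/15 + 3/19.
Simple pole: residue = g(a) at a = -3/11, which is -272/1045.

Radius of convergence at 0: 3/11.
At -3/11: a pole of order 1; residue -272/1045.


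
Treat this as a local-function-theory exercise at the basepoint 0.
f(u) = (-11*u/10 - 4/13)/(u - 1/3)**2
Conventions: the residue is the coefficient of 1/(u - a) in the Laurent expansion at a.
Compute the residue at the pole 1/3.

At the order-2 pole 1/3 set g(u) = (u - (1/3))^2*f(u) = -11*u/10 - 4/13.
Order-2 pole: residue = g'(a); g'(1/3) = -11/10, so the residue is -11/10.

The residue is -11/10.


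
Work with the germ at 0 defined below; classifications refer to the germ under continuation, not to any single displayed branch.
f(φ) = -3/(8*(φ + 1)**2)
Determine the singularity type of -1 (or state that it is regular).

The point is a pole of order 2.

The denominator factor φ + 1 vanishes at -1 and appears to the power 2; the numerator there equals -3/8, nonzero, and no other factor vanishes.
Hence a pole whose order is the multiplicity, 2.


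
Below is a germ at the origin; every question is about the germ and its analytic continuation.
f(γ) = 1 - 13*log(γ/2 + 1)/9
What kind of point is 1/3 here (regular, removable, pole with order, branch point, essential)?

The point is a regular point.

There is no denominator, hence no pole anywhere.
Branch term log(1 - γ/(-2)): argument at 1/3 is 7/6, nonzero, so 1/3 is not its branch point (a point on a principal cut is still regular for the continued germ).
So the germ continues analytically to 1/3.


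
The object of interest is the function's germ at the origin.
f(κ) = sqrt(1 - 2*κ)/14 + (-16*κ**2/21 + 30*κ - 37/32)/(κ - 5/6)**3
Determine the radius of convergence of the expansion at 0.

Denominator factor (κ - 5/6)^3: pole of order 3 at 5/6, modulus 5/6.
Branch term (1/14)*sqrt(1 - κ/(1/2)): its argument vanishes at κ = 1/2, a square-root branch point, modulus 1/2.
The radius of convergence is the smallest modulus among the singular points: 1/2.

The radius of convergence is 1/2.


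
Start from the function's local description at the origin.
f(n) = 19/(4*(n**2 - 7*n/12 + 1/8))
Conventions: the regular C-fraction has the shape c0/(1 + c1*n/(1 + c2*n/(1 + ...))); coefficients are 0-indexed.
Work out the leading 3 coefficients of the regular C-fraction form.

The regular C-fraction coefficients are [38, -14/3, 12/7].

Taylor coefficients (expand at 0): a_0 = 38, a_1 = 532/3, a_2 = 4712/9.
c0 = a_0 = 38. Peel one level at a time: if S = 1 + c*n/S' with S'(0) = 1, then c is the n-coefficient of S and S' = c*n/(S - 1).
S_1 = c0/f = 1 + (-14/3)*n + (8)*n^2 + ...; c1 = -14/3.
S_2 = c1*n/(S_1 - 1) = 1 + (12/7)*n + ...; c2 = 12/7.


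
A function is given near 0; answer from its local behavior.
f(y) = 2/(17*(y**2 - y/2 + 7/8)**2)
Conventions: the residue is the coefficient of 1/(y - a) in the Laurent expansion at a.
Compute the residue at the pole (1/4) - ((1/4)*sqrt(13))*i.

The factor y**2 - y/2 + 7/8 splits as (y - a)(y - a') with a = (1/4) - ((1/4)*sqrt(13))*i, a' = (1/4) + ((1/4)*sqrt(13))*i. At the order-2 pole a set g(y) = (y - a)^2*f(y) = [2/17] / (y - a')^2.
Order-2 pole: residue = g'(a); g'((1/4) - ((1/4)*sqrt(13))*i) = ((32/2873)*sqrt(13))*i, so the residue is ((32/2873)*sqrt(13))*i.

The residue is ((32/2873)*sqrt(13))*i.


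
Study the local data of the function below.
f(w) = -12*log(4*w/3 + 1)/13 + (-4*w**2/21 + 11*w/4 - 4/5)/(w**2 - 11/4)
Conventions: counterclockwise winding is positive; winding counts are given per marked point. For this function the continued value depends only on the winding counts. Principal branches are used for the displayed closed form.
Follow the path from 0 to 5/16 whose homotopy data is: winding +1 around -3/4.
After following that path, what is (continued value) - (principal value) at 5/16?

Continued minus principal equals -(24/13)*pi*i.

The rational part is single-valued and drops out of the difference; each branch term changes only by its own monodromy.
(-12/13)*log(1 - w/(-3/4)): each positive loop around -3/4 adds 2*pi*i to the log, so winding +1 contributes (-12/13)*(1)*2*pi*i = -(24/13)*pi*i.
Summing the contributions at w = 5/16 gives -(24/13)*pi*i.


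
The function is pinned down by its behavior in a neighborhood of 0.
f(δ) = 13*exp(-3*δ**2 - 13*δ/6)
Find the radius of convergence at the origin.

The radius of convergence is infinite.

The factor exp(-3*δ**2 - 13*δ/6) is entire and contributes no finite singular point.
The polynomial part has no poles.
No finite singular points: the Taylor series at 0 converges everywhere.


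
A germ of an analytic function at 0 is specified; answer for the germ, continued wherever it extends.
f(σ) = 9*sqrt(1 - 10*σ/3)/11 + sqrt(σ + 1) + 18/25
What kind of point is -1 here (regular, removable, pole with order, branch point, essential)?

The point is an algebraic (square-root) branch point.

The term (1)*sqrt(1 - σ/(-1)) has argument 1 - -1/(-1) = 0 at -1: a square-root (algebraic, two-sheeted) branch point; the remaining terms are analytic or single-valued there.


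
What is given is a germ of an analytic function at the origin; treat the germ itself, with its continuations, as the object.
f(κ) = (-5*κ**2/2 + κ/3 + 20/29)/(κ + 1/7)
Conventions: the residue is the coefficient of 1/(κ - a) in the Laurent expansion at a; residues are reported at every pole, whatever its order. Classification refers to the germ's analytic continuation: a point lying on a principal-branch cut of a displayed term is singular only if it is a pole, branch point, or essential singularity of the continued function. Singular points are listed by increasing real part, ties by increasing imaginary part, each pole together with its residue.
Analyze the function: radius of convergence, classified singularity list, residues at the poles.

Radius of convergence at 0: 1/7.
At -1/7: a pole of order 1; residue 5039/8526.

Denominator factor (κ + 1/7): pole of order 1 at -1/7, modulus 1/7.
The radius of convergence is the smallest modulus among the singular points: 1/7.
At the order-1 pole -1/7 set g(κ) = (κ - (-1/7))*f(κ) = -5*κ**2/2 + κ/3 + 20/29.
Simple pole: residue = g(a) at a = -1/7, which is 5039/8526.


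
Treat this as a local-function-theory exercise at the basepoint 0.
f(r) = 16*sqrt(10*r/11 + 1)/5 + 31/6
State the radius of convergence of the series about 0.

The radius of convergence is 11/10.

Branch term (16/5)*sqrt(1 - r/(-11/10)): its argument vanishes at r = -11/10, a square-root branch point, modulus 11/10.
The radius of convergence is the smallest modulus among the singular points: 11/10.


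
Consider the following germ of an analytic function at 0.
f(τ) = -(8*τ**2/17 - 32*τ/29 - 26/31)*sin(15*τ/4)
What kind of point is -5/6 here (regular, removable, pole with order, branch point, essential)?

There is no denominator, hence no pole anywhere.
The factor -sin(15*τ/4) is entire.
So the germ continues analytically to -5/6.

The point is a regular point.


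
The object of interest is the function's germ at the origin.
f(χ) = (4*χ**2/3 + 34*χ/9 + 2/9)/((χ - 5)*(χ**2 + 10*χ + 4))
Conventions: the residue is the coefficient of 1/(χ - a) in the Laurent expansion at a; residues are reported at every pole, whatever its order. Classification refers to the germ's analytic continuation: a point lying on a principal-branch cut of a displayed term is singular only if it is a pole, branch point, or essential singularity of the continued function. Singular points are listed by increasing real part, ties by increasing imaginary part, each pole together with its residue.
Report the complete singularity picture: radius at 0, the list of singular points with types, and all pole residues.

Radius of convergence at 0: 5 - sqrt(21).
At -5 - sqrt(21): a pole of order 1; residue 238/711 + (113/1659)*sqrt(21).
At -5 + sqrt(21): a pole of order 1; residue 238/711 - (113/1659)*sqrt(21).
At 5: a pole of order 1; residue 472/711.

Denominator factor (χ**2 + 10*χ + 4): discriminant 84, real irrational roots -5 + sqrt(21) and -5 - sqrt(21); poles of order 1, moduli 5 - sqrt(21) and 5 + sqrt(21).
Denominator factor (χ - 5): pole of order 1 at 5, modulus 5.
The radius of convergence is the smallest modulus among the singular points: 5 - sqrt(21).
The factor χ**2 + 10*χ + 4 splits as (χ - a)(χ - a') with a = -5 - sqrt(21), a' = -5 + sqrt(21). At the order-1 pole a set g(χ) = (χ - a)*f(χ) = [(4*χ**2/3 + 34*χ/9 + 2/9)/(χ - 5)] / (χ - a').
Simple pole: residue = g(a) at a = -5 - sqrt(21), which is 238/711 + (113/1659)*sqrt(21).
The factor χ**2 + 10*χ + 4 splits as (χ - a)(χ - a') with a = -5 + sqrt(21), a' = -5 - sqrt(21). At the order-1 pole a set g(χ) = (χ - a)*f(χ) = [(4*χ**2/3 + 34*χ/9 + 2/9)/(χ - 5)] / (χ - a').
Simple pole: residue = g(a) at a = -5 + sqrt(21), which is 238/711 - (113/1659)*sqrt(21).
At the order-1 pole 5 set g(χ) = (χ - (5))*f(χ) = (4*χ**2/3 + 34*χ/9 + 2/9)/(χ**2 + 10*χ + 4).
Simple pole: residue = g(a) at a = 5, which is 472/711.
List the singular points by increasing real part (a conjugate pair: the negative imaginary part first).


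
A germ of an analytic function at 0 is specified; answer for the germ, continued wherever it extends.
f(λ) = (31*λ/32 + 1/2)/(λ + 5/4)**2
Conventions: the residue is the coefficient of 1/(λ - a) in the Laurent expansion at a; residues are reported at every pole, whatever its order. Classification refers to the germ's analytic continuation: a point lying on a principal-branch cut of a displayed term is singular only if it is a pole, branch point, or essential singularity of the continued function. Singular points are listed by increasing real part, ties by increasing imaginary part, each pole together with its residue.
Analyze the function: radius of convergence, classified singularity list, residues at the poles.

Denominator factor (λ + 5/4)^2: pole of order 2 at -5/4, modulus 5/4.
The radius of convergence is the smallest modulus among the singular points: 5/4.
At the order-2 pole -5/4 set g(λ) = (λ - (-5/4))^2*f(λ) = 31*λ/32 + 1/2.
Order-2 pole: residue = g'(a); g'(-5/4) = 31/32, so the residue is 31/32.

Radius of convergence at 0: 5/4.
At -5/4: a pole of order 2; residue 31/32.


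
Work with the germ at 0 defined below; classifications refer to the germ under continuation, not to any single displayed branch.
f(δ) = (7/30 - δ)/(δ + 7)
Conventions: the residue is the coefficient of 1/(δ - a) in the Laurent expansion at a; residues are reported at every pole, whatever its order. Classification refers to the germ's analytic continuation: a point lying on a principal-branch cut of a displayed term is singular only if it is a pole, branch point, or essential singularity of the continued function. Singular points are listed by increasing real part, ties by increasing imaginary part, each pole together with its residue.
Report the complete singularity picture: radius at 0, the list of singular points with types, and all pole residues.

Denominator factor (δ + 7): pole of order 1 at -7, modulus 7.
The radius of convergence is the smallest modulus among the singular points: 7.
At the order-1 pole -7 set g(δ) = (δ - (-7))*f(δ) = 7/30 - δ.
Simple pole: residue = g(a) at a = -7, which is 217/30.

Radius of convergence at 0: 7.
At -7: a pole of order 1; residue 217/30.


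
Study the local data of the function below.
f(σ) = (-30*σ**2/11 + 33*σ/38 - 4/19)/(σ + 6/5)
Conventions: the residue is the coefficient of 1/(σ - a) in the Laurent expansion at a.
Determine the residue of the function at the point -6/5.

The residue is -5413/1045.

At the order-1 pole -6/5 set g(σ) = (σ - (-6/5))*f(σ) = -30*σ**2/11 + 33*σ/38 - 4/19.
Simple pole: residue = g(a) at a = -6/5, which is -5413/1045.


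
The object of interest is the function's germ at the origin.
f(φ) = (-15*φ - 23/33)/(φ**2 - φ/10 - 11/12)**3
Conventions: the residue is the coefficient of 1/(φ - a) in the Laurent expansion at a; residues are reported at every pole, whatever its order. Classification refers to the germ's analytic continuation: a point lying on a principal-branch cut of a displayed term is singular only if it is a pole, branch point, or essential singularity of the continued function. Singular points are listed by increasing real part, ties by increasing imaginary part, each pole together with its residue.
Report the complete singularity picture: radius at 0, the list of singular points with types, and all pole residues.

Radius of convergence at 0: -1/20 + (1/60)*sqrt(3309).
At 1/20 - (1/60)*sqrt(3309): a pole of order 3; residue (85950000/14761116997)*sqrt(3309).
At 1/20 + (1/60)*sqrt(3309): a pole of order 3; residue -(85950000/14761116997)*sqrt(3309).

Denominator factor (φ**2 - φ/10 - 11/12)^3: discriminant 1103/300, real irrational roots 1/20 + (1/60)*sqrt(3309) and 1/20 - (1/60)*sqrt(3309); poles of order 3, moduli 1/20 + (1/60)*sqrt(3309) and -1/20 + (1/60)*sqrt(3309).
The radius of convergence is the smallest modulus among the singular points: -1/20 + (1/60)*sqrt(3309).
The factor φ**2 - φ/10 - 11/12 splits as (φ - a)(φ - a') with a = 1/20 - (1/60)*sqrt(3309), a' = 1/20 + (1/60)*sqrt(3309). At the order-3 pole a set g(φ) = (φ - a)^3*f(φ) = [-15*φ - 23/33] / (φ - a')^3.
Order-3 pole: residue = g''(a)/2; g''(1/20 - (1/60)*sqrt(3309)) = (171900000/14761116997)*sqrt(3309), so the residue is (85950000/14761116997)*sqrt(3309).
The factor φ**2 - φ/10 - 11/12 splits as (φ - a)(φ - a') with a = 1/20 + (1/60)*sqrt(3309), a' = 1/20 - (1/60)*sqrt(3309). At the order-3 pole a set g(φ) = (φ - a)^3*f(φ) = [-15*φ - 23/33] / (φ - a')^3.
Order-3 pole: residue = g''(a)/2; g''(1/20 + (1/60)*sqrt(3309)) = -(171900000/14761116997)*sqrt(3309), so the residue is -(85950000/14761116997)*sqrt(3309).
List the singular points by increasing real part (a conjugate pair: the negative imaginary part first).


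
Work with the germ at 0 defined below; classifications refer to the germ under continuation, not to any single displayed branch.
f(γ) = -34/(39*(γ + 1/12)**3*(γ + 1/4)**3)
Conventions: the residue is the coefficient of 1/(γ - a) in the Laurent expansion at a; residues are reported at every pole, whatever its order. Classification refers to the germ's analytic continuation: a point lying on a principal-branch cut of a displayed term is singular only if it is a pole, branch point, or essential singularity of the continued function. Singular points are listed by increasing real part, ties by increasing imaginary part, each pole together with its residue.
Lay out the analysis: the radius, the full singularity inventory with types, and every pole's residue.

Denominator factor (γ + 1/4)^3: pole of order 3 at -1/4, modulus 1/4.
Denominator factor (γ + 1/12)^3: pole of order 3 at -1/12, modulus 1/12.
The radius of convergence is the smallest modulus among the singular points: 1/12.
At the order-3 pole -1/4 set g(γ) = (γ - (-1/4))^3*f(γ) = -34/(39*(γ + 1/12)**3).
Order-3 pole: residue = g''(a)/2; g''(-1/4) = 1057536/13, so the residue is 528768/13.
At the order-3 pole -1/12 set g(γ) = (γ - (-1/12))^3*f(γ) = -34/(39*(γ + 1/4)**3).
Order-3 pole: residue = g''(a)/2; g''(-1/12) = -1057536/13, so the residue is -528768/13.
List the singular points by increasing real part (a conjugate pair: the negative imaginary part first).

Radius of convergence at 0: 1/12.
At -1/4: a pole of order 3; residue 528768/13.
At -1/12: a pole of order 3; residue -528768/13.


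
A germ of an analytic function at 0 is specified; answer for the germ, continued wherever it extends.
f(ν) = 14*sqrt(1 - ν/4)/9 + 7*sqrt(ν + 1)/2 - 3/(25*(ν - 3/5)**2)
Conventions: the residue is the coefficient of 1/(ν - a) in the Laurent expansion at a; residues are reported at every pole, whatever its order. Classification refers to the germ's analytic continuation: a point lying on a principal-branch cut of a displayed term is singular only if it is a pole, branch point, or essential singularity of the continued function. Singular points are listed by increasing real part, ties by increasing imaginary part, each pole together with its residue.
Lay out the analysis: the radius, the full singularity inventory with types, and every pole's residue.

Denominator factor (ν - 3/5)^2: pole of order 2 at 3/5, modulus 3/5.
Branch term (7/2)*sqrt(1 - ν/(-1)): its argument vanishes at ν = -1, a square-root branch point, modulus 1.
Branch term (14/9)*sqrt(1 - ν/(4)): its argument vanishes at ν = 4, a square-root branch point, modulus 4.
The radius of convergence is the smallest modulus among the singular points: 3/5.
The branch terms are analytic at 3/5 and contribute nothing to the residue; only the rational part matters.
At the order-2 pole 3/5 set g(ν) = (ν - (3/5))^2*(rational part) = -3/25.
Order-2 pole: residue = g'(a); g'(3/5) = 0, so the residue is 0.
List the singular points by increasing real part (a conjugate pair: the negative imaginary part first).

Radius of convergence at 0: 3/5.
At -1: an algebraic (square-root) branch point.
At 3/5: a pole of order 2; residue 0.
At 4: an algebraic (square-root) branch point.


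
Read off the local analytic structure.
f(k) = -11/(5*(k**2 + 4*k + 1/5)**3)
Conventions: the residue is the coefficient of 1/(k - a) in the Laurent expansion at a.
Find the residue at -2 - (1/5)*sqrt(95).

The factor k**2 + 4*k + 1/5 splits as (k - a)(k - a') with a = -2 - (1/5)*sqrt(95), a' = -2 + (1/5)*sqrt(95). At the order-3 pole a set g(k) = (k - a)^3*f(k) = [-11/5] / (k - a')^3.
Order-3 pole: residue = g''(a)/2; g''(-2 - (1/5)*sqrt(95)) = (165/54872)*sqrt(95), so the residue is (165/109744)*sqrt(95).

The residue is (165/109744)*sqrt(95).


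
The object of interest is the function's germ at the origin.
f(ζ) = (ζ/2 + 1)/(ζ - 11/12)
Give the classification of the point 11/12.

The point is a pole of order 1.

The denominator factor ζ - 11/12 vanishes at 11/12 and appears to the power 1; the numerator there equals 35/24, nonzero, and no other factor vanishes.
Hence a pole whose order is the multiplicity, 1.


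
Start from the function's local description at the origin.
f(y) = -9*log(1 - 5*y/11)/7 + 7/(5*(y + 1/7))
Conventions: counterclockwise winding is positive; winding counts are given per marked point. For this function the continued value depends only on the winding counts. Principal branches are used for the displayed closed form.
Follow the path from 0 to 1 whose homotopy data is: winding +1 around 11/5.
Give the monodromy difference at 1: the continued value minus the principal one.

The rational part is single-valued and drops out of the difference; each branch term changes only by its own monodromy.
(-9/7)*log(1 - y/(11/5)): each positive loop around 11/5 adds 2*pi*i to the log, so winding +1 contributes (-9/7)*(1)*2*pi*i = -(18/7)*pi*i.
Summing the contributions at y = 1 gives -(18/7)*pi*i.

Continued minus principal equals -(18/7)*pi*i.


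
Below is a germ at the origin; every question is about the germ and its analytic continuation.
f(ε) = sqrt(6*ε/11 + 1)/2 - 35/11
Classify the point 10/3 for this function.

The point is a regular point.

There is no denominator, hence no pole anywhere.
Branch term sqrt(1 - ε/(-11/6)): argument at 10/3 is 31/11, nonzero, so 10/3 is not its branch point (a point on a principal cut is still regular for the continued germ).
So the germ continues analytically to 10/3.


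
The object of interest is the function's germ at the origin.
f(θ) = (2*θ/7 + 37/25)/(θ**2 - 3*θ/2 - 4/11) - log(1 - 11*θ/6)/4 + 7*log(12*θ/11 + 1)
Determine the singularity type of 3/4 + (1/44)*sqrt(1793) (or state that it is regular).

The point is a pole of order 1.

The denominator factor θ**2 - 3*θ/2 - 4/11 vanishes at 3/4 + (1/44)*sqrt(1793) and appears to the power 1; the numerator there equals 593/350 + (1/154)*sqrt(1793), nonzero, and no other factor vanishes.
The branch terms are analytic at this point.
Hence a pole whose order is the multiplicity, 1.


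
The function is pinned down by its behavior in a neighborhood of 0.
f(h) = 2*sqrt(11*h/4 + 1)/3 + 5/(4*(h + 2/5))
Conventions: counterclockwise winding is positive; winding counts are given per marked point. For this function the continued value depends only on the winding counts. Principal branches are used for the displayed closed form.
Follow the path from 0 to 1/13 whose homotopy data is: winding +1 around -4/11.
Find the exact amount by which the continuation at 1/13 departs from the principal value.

The rational part is single-valued and drops out of the difference; each branch term changes only by its own monodromy.
(2/3)*sqrt(1 - h/(-4/11)): winding +1 is odd, the square root flips sign, contributing -2*(2/3)*sqrt(1 - (1/13)/(-4/11)) = -2*(2/3)*sqrt(63/52) = -(2/13)*sqrt(91).
Summing the contributions at h = 1/13 gives -(2/13)*sqrt(91).

Continued minus principal equals -(2/13)*sqrt(91).


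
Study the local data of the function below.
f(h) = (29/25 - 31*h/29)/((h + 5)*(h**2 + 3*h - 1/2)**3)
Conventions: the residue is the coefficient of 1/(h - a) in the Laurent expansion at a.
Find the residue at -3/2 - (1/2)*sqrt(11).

The factor h**2 + 3*h - 1/2 splits as (h - a)(h - a') with a = -3/2 - (1/2)*sqrt(11), a' = -3/2 + (1/2)*sqrt(11). At the order-3 pole a set g(h) = (h - a)^3*f(h) = [(29/25 - 31*h/29)/(h + 5)] / (h - a')^3.
Order-3 pole: residue = g''(a)/2; g''(-3/2 - (1/2)*sqrt(11)) = -37728/4972775 - (55978836/6618763525)*sqrt(11), so the residue is -18864/4972775 - (27989418/6618763525)*sqrt(11).

The residue is -18864/4972775 - (27989418/6618763525)*sqrt(11).


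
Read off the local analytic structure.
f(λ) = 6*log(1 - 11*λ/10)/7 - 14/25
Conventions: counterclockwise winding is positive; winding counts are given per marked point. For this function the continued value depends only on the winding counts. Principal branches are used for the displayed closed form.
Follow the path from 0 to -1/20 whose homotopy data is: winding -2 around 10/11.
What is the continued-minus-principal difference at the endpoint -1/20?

The rational part is single-valued and drops out of the difference; each branch term changes only by its own monodromy.
(6/7)*log(1 - λ/(10/11)): each positive loop around 10/11 adds 2*pi*i to the log, so winding -2 contributes (6/7)*(-2)*2*pi*i = -(24/7)*pi*i.
Summing the contributions at λ = -1/20 gives -(24/7)*pi*i.

Continued minus principal equals -(24/7)*pi*i.


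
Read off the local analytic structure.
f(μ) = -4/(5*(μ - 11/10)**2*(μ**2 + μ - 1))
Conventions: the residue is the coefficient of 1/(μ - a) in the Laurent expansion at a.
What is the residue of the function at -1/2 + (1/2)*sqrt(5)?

The factor μ**2 + μ - 1 splits as (μ - a)(μ - a') with a = -1/2 + (1/2)*sqrt(5), a' = -1/2 - (1/2)*sqrt(5). At the order-1 pole a set g(μ) = (μ - a)*f(μ) = [-4/(5*(μ - 11/10)**2)] / (μ - a').
Simple pole: residue = g(a) at a = -1/2 + (1/2)*sqrt(5), which is -12800/17161 - (6096/17161)*sqrt(5).

The residue is -12800/17161 - (6096/17161)*sqrt(5).


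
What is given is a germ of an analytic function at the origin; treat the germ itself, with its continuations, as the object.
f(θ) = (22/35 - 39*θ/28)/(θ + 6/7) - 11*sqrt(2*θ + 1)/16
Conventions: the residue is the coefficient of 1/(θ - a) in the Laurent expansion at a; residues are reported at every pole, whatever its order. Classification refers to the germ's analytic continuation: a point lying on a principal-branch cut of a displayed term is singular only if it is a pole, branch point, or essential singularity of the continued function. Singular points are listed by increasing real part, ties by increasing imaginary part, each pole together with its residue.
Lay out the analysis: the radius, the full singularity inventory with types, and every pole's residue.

Radius of convergence at 0: 1/2.
At -6/7: a pole of order 1; residue 893/490.
At -1/2: an algebraic (square-root) branch point.

Denominator factor (θ + 6/7): pole of order 1 at -6/7, modulus 6/7.
Branch term (-11/16)*sqrt(1 - θ/(-1/2)): its argument vanishes at θ = -1/2, a square-root branch point, modulus 1/2.
The radius of convergence is the smallest modulus among the singular points: 1/2.
The branch term is analytic at -6/7 and contributes nothing to the residue; only the rational part matters.
At the order-1 pole -6/7 set g(θ) = (θ - (-6/7))*(rational part) = 22/35 - 39*θ/28.
Simple pole: residue = g(a) at a = -6/7, which is 893/490.
List the singular points by increasing real part (a conjugate pair: the negative imaginary part first).


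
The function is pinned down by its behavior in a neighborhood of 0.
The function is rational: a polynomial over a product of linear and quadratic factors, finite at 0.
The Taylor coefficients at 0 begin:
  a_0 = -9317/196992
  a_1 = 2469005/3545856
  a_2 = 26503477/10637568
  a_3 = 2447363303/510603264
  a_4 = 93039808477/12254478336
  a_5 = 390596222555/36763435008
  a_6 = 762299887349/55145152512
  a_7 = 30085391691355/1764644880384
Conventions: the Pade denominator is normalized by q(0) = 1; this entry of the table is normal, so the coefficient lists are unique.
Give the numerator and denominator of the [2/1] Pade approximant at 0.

The Pade approximant has numerator coefficients [-9317/196992, 698824072639/887627040768, 227224472321/197250453504]; denominator coefficients [1, -2889449/1501968].

Taylor coefficients needed (read off): a_0 = -9317/196992, a_1 = 2469005/3545856, a_2 = 26503477/10637568, a_3 = 2447363303/510603264.
Write the denominator as Q(σ) = 1 + q1*σ. Requiring Q*f - P = O(σ^4) with deg P <= 2 kills the coefficients of σ^3..σ^3 in Q*f:
  σ^3: a_3 + q1*a_2 = 0, i.e. 2447363303/510603264 + (26503477/10637568)*q1 = 0.
Solving this linear system: q1 = -2889449/1501968.
The numerator is Q*f truncated at degree 2: P0 = a_0 = -9317/196992; P1 = a_1 + q1*a_0 = 698824072639/887627040768; P2 = a_2 + q1*a_1 = 227224472321/197250453504.


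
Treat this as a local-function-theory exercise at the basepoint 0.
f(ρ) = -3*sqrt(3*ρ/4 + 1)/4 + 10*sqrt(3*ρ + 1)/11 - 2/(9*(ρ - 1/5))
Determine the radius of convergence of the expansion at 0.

The radius of convergence is 1/5.

Denominator factor (ρ - 1/5): pole of order 1 at 1/5, modulus 1/5.
Branch term (-3/4)*sqrt(1 - ρ/(-4/3)): its argument vanishes at ρ = -4/3, a square-root branch point, modulus 4/3.
Branch term (10/11)*sqrt(1 - ρ/(-1/3)): its argument vanishes at ρ = -1/3, a square-root branch point, modulus 1/3.
The radius of convergence is the smallest modulus among the singular points: 1/5.


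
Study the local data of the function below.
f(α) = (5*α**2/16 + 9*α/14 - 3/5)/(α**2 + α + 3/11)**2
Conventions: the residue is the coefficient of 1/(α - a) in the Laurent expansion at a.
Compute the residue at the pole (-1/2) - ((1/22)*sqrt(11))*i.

The factor α**2 + α + 3/11 splits as (α - a)(α - a') with a = (-1/2) - ((1/22)*sqrt(11))*i, a' = (-1/2) + ((1/22)*sqrt(11))*i. At the order-2 pole a set g(α) = (α - a)^2*f(α) = [5*α**2/16 + 9*α/14 - 3/5] / (α - a')^2.
Order-2 pole: residue = g'(a); g'((-1/2) - ((1/22)*sqrt(11))*i) = -((5151/280)*sqrt(11))*i, so the residue is -((5151/280)*sqrt(11))*i.

The residue is -((5151/280)*sqrt(11))*i.


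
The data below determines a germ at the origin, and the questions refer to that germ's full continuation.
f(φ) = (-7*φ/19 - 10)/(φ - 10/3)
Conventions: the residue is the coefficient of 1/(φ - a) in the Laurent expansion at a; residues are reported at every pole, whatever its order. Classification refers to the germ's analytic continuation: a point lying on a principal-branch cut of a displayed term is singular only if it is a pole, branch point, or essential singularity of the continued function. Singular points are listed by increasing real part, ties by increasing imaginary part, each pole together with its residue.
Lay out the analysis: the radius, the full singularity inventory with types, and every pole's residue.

Denominator factor (φ - 10/3): pole of order 1 at 10/3, modulus 10/3.
The radius of convergence is the smallest modulus among the singular points: 10/3.
At the order-1 pole 10/3 set g(φ) = (φ - (10/3))*f(φ) = -7*φ/19 - 10.
Simple pole: residue = g(a) at a = 10/3, which is -640/57.

Radius of convergence at 0: 10/3.
At 10/3: a pole of order 1; residue -640/57.


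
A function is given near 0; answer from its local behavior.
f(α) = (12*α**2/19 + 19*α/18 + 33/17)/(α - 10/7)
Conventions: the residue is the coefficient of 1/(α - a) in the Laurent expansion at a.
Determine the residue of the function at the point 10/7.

The residue is 674902/142443.

At the order-1 pole 10/7 set g(α) = (α - (10/7))*f(α) = 12*α**2/19 + 19*α/18 + 33/17.
Simple pole: residue = g(a) at a = 10/7, which is 674902/142443.


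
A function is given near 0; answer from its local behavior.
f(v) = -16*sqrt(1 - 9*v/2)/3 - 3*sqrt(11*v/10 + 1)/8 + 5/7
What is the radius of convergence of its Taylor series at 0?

Branch term (-3/8)*sqrt(1 - v/(-10/11)): its argument vanishes at v = -10/11, a square-root branch point, modulus 10/11.
Branch term (-16/3)*sqrt(1 - v/(2/9)): its argument vanishes at v = 2/9, a square-root branch point, modulus 2/9.
The radius of convergence is the smallest modulus among the singular points: 2/9.

The radius of convergence is 2/9.


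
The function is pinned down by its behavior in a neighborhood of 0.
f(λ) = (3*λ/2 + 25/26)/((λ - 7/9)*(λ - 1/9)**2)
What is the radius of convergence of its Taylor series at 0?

The radius of convergence is 1/9.

Denominator factor (λ - 1/9)^2: pole of order 2 at 1/9, modulus 1/9.
Denominator factor (λ - 7/9): pole of order 1 at 7/9, modulus 7/9.
The radius of convergence is the smallest modulus among the singular points: 1/9.


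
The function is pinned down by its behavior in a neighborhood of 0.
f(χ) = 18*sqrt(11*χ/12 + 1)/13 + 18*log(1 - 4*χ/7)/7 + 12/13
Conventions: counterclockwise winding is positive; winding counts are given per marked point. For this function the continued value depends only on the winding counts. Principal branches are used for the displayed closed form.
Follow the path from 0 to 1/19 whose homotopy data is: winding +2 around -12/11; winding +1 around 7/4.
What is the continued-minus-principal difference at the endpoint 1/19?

The rational part is single-valued and drops out of the difference; each branch term changes only by its own monodromy.
(18/7)*log(1 - χ/(7/4)): each positive loop around 7/4 adds 2*pi*i to the log, so winding +1 contributes (18/7)*(1)*2*pi*i = (36/7)*pi*i.
(18/13)*sqrt(1 - χ/(-12/11)): winding +2 is even, the square root returns to the same sheet, contribution 0.
Summing the contributions at χ = 1/19 gives (36/7)*pi*i.

Continued minus principal equals (36/7)*pi*i.


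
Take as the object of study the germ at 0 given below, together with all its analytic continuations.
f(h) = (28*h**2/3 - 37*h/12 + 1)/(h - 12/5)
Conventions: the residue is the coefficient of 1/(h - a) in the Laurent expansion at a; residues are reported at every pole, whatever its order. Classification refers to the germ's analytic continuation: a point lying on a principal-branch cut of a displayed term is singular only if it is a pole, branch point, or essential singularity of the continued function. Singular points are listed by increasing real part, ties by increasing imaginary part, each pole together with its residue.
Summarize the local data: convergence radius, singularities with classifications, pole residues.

Radius of convergence at 0: 12/5.
At 12/5: a pole of order 1; residue 1184/25.

Denominator factor (h - 12/5): pole of order 1 at 12/5, modulus 12/5.
The radius of convergence is the smallest modulus among the singular points: 12/5.
At the order-1 pole 12/5 set g(h) = (h - (12/5))*f(h) = 28*h**2/3 - 37*h/12 + 1.
Simple pole: residue = g(a) at a = 12/5, which is 1184/25.


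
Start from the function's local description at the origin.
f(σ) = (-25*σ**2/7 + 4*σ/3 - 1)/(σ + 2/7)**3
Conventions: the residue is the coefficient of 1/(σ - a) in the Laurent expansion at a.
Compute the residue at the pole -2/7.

At the order-3 pole -2/7 set g(σ) = (σ - (-2/7))^3*f(σ) = -25*σ**2/7 + 4*σ/3 - 1.
Order-3 pole: residue = g''(a)/2; g''(-2/7) = -50/7, so the residue is -25/7.

The residue is -25/7.


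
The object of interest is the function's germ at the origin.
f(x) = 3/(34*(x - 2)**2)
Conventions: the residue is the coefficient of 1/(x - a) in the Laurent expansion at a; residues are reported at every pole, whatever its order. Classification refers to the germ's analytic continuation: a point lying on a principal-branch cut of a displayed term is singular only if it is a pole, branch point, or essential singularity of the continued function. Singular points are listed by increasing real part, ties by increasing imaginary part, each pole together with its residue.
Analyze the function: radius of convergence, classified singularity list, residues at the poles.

Denominator factor (x - 2)^2: pole of order 2 at 2, modulus 2.
The radius of convergence is the smallest modulus among the singular points: 2.
At the order-2 pole 2 set g(x) = (x - (2))^2*f(x) = 3/34.
Order-2 pole: residue = g'(a); g'(2) = 0, so the residue is 0.

Radius of convergence at 0: 2.
At 2: a pole of order 2; residue 0.


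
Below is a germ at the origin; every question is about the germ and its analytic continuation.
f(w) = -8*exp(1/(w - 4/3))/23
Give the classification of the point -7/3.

There is no denominator, hence no pole anywhere.
The essential point of exp(1/(w - (4/3))) is 4/3, not -7/3.
So the germ continues analytically to -7/3.

The point is a regular point.


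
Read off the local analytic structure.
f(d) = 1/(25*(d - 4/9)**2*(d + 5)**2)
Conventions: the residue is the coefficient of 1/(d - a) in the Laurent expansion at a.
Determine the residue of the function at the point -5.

The residue is 1458/2941225.

At the order-2 pole -5 set g(d) = (d - (-5))^2*f(d) = 1/(25*(d - 4/9)**2).
Order-2 pole: residue = g'(a); g'(-5) = 1458/2941225, so the residue is 1458/2941225.


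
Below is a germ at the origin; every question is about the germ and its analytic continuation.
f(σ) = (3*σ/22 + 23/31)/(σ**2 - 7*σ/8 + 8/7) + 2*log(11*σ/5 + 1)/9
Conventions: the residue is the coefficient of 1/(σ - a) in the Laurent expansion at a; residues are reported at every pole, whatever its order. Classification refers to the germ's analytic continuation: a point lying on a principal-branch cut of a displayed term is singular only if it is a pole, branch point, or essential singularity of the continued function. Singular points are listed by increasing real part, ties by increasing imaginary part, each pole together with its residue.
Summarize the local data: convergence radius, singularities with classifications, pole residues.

Radius of convergence at 0: 5/11.
At -5/11: a logarithmic branch point.
At (7/16) - ((1/112)*sqrt(11935))*i: a pole of order 1; residue (3/44) + ((8747/2325620)*sqrt(11935))*i.
At (7/16) + ((1/112)*sqrt(11935))*i: a pole of order 1; residue (3/44) - ((8747/2325620)*sqrt(11935))*i.

Denominator factor (σ**2 - 7*σ/8 + 8/7): discriminant -1705/448, complex-conjugate roots (7/16) + ((1/112)*sqrt(11935))*i and (7/16) - ((1/112)*sqrt(11935))*i; poles of order 1, moduli (2/7)*sqrt(14) and (2/7)*sqrt(14).
Branch term (2/9)*log(1 - σ/(-5/11)): its argument vanishes at σ = -5/11, a logarithmic branch point, modulus 5/11.
The radius of convergence is the smallest modulus among the singular points: 5/11.
The branch term is analytic at (7/16) - ((1/112)*sqrt(11935))*i and contributes nothing to the residue; only the rational part matters.
The factor σ**2 - 7*σ/8 + 8/7 splits as (σ - a)(σ - a') with a = (7/16) - ((1/112)*sqrt(11935))*i, a' = (7/16) + ((1/112)*sqrt(11935))*i. At the order-1 pole a set g(σ) = (σ - a)*(rational part) = [3*σ/22 + 23/31] / (σ - a').
Simple pole: residue = g(a) at a = (7/16) - ((1/112)*sqrt(11935))*i, which is (3/44) + ((8747/2325620)*sqrt(11935))*i.
The branch term is analytic at (7/16) + ((1/112)*sqrt(11935))*i and contributes nothing to the residue; only the rational part matters.
The factor σ**2 - 7*σ/8 + 8/7 splits as (σ - a)(σ - a') with a = (7/16) + ((1/112)*sqrt(11935))*i, a' = (7/16) - ((1/112)*sqrt(11935))*i. At the order-1 pole a set g(σ) = (σ - a)*(rational part) = [3*σ/22 + 23/31] / (σ - a').
Simple pole: residue = g(a) at a = (7/16) + ((1/112)*sqrt(11935))*i, which is (3/44) - ((8747/2325620)*sqrt(11935))*i.
List the singular points by increasing real part (a conjugate pair: the negative imaginary part first).


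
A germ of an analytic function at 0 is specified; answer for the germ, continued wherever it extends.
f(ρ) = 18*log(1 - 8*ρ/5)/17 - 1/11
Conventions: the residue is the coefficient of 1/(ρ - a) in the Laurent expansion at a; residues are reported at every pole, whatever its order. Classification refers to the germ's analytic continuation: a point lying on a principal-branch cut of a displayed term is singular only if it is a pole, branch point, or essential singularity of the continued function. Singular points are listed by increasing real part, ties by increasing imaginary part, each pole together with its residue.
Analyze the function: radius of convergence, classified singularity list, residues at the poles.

Branch term (18/17)*log(1 - ρ/(5/8)): its argument vanishes at ρ = 5/8, a logarithmic branch point, modulus 5/8.
The radius of convergence is the smallest modulus among the singular points: 5/8.

Radius of convergence at 0: 5/8.
At 5/8: a logarithmic branch point.
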